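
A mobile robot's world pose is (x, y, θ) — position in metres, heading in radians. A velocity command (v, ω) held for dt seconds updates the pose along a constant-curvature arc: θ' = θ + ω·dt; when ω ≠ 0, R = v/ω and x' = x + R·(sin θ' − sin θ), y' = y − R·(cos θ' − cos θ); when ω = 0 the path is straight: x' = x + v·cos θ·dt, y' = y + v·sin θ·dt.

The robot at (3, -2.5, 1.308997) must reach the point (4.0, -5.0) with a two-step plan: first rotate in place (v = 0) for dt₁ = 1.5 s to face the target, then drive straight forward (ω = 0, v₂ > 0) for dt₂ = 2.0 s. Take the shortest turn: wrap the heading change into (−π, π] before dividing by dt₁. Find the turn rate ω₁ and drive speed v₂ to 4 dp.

heading to target = atan2(-5−-2.5, 4−3) = -1.1903
Δθ = wrap(-1.1903 − 1.3090) = -2.4993; ω₁ = Δθ/dt₁ = -1.6662
distance = √((4−3)² + (-5−-2.5)²) = 2.6926; v₂ = distance/dt₂ = 1.3463

ω₁ = -1.6662, v₂ = 1.3463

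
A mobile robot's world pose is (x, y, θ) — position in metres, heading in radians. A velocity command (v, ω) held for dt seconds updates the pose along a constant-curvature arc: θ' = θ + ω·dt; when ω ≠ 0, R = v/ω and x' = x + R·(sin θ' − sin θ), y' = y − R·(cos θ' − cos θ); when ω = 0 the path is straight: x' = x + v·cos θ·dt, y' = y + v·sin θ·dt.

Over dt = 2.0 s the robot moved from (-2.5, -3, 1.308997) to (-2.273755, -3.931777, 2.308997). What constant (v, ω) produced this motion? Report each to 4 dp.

Δθ = 2.308997 − 1.308997 = 1.000000
ω = Δθ/dt = 1.000000/2.0 = 0.5000
R = −Δy/(cos θ' − cos θ) = -1.0000
v = R·ω = -1.0000·0.5000 = -0.5000

v = -0.5000, ω = 0.5000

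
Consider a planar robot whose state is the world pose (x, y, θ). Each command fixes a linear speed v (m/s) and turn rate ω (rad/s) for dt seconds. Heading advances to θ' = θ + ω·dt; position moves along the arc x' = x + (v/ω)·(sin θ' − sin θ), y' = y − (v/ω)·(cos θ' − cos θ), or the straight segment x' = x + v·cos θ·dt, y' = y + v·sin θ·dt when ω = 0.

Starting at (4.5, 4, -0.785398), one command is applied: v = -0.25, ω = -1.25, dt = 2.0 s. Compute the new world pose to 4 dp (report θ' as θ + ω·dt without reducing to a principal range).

(4.6701, 4.3394, -3.2854)

θ' = -0.7854 + -1.25·2.0 = -3.2854
R = v/ω = -0.25/-1.25 = 0.2000
x' = 4.5 + 0.2000·(sin -3.2854 − sin -0.7854) = 4.6701
y' = 4 − 0.2000·(cos -3.2854 − cos -0.7854) = 4.3394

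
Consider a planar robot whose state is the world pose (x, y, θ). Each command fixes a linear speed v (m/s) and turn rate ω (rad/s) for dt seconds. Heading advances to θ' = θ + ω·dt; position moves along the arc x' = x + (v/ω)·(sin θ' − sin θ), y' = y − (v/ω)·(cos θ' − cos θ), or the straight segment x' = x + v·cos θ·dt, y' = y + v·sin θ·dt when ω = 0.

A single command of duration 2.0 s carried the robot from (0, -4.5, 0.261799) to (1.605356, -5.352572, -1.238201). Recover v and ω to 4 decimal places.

Δθ = -1.238201 − 0.261799 = -1.500000
ω = Δθ/dt = -1.500000/2.0 = -0.7500
R = Δx/(sin θ' − sin θ) = -1.3333
v = R·ω = -1.3333·-0.7500 = 1.0000

v = 1.0000, ω = -0.7500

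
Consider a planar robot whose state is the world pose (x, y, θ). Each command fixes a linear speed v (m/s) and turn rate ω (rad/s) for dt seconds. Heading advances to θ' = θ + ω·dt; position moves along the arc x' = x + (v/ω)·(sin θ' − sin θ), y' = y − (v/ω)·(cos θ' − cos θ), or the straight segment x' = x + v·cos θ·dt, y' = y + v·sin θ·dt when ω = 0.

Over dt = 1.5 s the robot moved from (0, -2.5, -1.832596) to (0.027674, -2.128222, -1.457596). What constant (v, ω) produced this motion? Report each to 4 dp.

v = -0.2500, ω = 0.2500

Δθ = -1.457596 − -1.832596 = 0.375000
ω = Δθ/dt = 0.375000/1.5 = 0.2500
R = −Δy/(cos θ' − cos θ) = -1.0000
v = R·ω = -1.0000·0.2500 = -0.2500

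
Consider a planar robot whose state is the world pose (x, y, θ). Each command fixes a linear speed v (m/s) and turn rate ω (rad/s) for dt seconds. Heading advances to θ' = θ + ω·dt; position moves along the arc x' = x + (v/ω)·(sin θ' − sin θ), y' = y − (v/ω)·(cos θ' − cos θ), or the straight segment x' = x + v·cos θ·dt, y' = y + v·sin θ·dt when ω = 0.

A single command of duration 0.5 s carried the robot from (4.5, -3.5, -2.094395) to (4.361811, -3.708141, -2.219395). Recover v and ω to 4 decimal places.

Δθ = -2.219395 − -2.094395 = -0.125000
ω = Δθ/dt = -0.125000/0.5 = -0.2500
R = −Δy/(cos θ' − cos θ) = -2.0000
v = R·ω = -2.0000·-0.2500 = 0.5000

v = 0.5000, ω = -0.2500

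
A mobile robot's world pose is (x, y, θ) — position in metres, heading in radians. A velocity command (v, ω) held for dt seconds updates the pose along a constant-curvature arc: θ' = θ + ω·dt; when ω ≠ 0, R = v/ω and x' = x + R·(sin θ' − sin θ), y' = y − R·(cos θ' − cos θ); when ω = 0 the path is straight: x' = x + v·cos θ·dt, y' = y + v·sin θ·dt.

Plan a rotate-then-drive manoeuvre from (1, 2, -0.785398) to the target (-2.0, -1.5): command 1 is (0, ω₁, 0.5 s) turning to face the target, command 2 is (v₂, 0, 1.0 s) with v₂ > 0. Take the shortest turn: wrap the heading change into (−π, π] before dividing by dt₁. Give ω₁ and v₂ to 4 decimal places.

heading to target = atan2(-1.5−2, -2−1) = -2.2794
Δθ = wrap(-2.2794 − -0.7854) = -1.4940; ω₁ = Δθ/dt₁ = -2.9880
distance = √((-2−1)² + (-1.5−2)²) = 4.6098; v₂ = distance/dt₂ = 4.6098

ω₁ = -2.9880, v₂ = 4.6098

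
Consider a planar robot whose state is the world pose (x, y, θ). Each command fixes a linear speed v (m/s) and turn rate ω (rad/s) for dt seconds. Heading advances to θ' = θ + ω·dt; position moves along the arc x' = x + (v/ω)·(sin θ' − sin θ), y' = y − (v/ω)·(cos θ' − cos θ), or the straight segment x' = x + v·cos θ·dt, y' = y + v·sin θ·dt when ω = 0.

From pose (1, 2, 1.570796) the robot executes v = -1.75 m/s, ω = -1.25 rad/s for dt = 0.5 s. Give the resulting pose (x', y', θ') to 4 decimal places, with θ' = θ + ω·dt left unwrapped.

θ' = 1.5708 + -1.25·0.5 = 0.9458
R = v/ω = -1.75/-1.25 = 1.4000
x' = 1 + 1.4000·(sin 0.9458 − sin 1.5708) = 0.7353
y' = 2 − 1.4000·(cos 0.9458 − cos 1.5708) = 1.1809

(0.7353, 1.1809, 0.9458)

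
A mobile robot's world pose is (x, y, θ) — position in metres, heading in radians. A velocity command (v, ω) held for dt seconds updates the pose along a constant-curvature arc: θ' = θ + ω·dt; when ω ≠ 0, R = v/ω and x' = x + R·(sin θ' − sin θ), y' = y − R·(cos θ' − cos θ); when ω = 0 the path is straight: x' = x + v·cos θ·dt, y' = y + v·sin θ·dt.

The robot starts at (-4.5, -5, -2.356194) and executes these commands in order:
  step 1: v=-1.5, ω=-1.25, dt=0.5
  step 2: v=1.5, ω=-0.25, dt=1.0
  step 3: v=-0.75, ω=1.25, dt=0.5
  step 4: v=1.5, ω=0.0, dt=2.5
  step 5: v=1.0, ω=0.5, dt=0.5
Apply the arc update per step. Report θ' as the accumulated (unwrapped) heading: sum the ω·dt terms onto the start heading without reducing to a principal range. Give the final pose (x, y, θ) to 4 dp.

step 1: θ'=-2.9812 (R=1.2000) → pose (-3.8431, -4.6639, -2.9812)
step 2: θ'=-3.2312 (R=-6.0000) → pose (-5.3383, -4.7169, -3.2312)
step 3: θ'=-2.6062 (R=-0.6000) → pose (-4.9785, -4.6353, -2.6062)
step 4: θ'=-2.6062 (straight) → pose (-8.2037, -6.5485, -2.6062)
step 5: θ'=-2.3562 (R=2.0000) → pose (-8.5976, -6.8544, -2.3562)

(-8.5976, -6.8544, -2.3562)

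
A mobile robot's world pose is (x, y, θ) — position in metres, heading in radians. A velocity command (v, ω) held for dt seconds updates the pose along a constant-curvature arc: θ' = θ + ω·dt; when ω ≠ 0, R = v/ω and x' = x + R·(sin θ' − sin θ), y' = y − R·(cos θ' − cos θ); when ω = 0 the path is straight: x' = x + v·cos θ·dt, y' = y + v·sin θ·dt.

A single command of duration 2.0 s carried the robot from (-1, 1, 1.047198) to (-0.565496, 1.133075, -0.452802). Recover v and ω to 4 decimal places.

Δθ = -0.452802 − 1.047198 = -1.500000
ω = Δθ/dt = -1.500000/2.0 = -0.7500
R = Δx/(sin θ' − sin θ) = -0.3333
v = R·ω = -0.3333·-0.7500 = 0.2500

v = 0.2500, ω = -0.7500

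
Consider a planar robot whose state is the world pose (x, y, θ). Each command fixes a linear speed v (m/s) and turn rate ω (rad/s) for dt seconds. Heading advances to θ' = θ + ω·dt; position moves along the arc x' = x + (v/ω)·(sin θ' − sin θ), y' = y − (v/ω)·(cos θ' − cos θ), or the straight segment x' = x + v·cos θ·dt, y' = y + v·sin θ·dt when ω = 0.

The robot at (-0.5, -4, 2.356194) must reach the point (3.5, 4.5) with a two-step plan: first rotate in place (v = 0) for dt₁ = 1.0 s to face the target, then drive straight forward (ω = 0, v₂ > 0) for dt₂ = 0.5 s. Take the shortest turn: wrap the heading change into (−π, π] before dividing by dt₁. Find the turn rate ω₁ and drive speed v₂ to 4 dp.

ω₁ = -1.2252, v₂ = 18.7883

heading to target = atan2(4.5−-4, 3.5−-0.5) = 1.1310
Δθ = wrap(1.1310 − 2.3562) = -1.2252; ω₁ = Δθ/dt₁ = -1.2252
distance = √((3.5−-0.5)² + (4.5−-4)²) = 9.3941; v₂ = distance/dt₂ = 18.7883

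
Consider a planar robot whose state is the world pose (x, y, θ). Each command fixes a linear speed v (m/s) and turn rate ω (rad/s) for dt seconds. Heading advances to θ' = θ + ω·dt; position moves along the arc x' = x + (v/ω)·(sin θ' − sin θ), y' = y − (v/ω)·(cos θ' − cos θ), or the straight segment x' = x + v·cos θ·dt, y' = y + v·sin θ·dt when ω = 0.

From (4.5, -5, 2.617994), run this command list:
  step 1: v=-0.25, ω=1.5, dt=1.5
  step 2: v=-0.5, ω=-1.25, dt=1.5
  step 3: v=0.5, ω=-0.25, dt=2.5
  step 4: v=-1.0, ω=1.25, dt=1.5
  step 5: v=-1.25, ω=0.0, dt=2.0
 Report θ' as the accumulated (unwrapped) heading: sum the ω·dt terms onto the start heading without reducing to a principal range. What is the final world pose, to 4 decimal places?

step 1: θ'=4.8680 (R=-0.1667) → pose (4.7480, -4.8298, 4.8680)
step 2: θ'=2.9930 (R=0.4000) → pose (5.2024, -4.3722, 2.9930)
step 3: θ'=2.3680 (R=-2.0000) → pose (4.1011, -3.8251, 2.3680)
step 4: θ'=4.2430 (R=-0.8000) → pose (5.3735, -3.6146, 4.2430)
step 5: θ'=4.2430 (straight) → pose (6.5044, -1.3850, 4.2430)

(6.5044, -1.3850, 4.2430)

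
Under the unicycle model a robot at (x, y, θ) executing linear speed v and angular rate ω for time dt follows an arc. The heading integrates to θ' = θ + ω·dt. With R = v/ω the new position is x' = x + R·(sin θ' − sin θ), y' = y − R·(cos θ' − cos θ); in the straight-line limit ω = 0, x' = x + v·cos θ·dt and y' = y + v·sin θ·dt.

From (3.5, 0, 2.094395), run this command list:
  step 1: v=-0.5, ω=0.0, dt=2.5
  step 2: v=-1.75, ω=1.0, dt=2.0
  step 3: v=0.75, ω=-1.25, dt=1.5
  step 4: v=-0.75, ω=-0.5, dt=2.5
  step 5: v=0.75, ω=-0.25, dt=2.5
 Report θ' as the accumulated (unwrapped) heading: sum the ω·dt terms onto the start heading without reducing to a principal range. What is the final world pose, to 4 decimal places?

(7.6019, -1.8646, 0.3444)

step 1: θ'=2.0944 (straight) → pose (4.1250, -1.0825, 2.0944)
step 2: θ'=4.0944 (R=-1.7500) → pose (7.0669, -1.2215, 4.0944)
step 3: θ'=2.2194 (R=-0.6000) → pose (6.0997, -1.2363, 2.2194)
step 4: θ'=0.9694 (R=1.5000) → pose (6.1411, -2.9911, 0.9694)
step 5: θ'=0.3444 (R=-3.0000) → pose (7.6019, -1.8646, 0.3444)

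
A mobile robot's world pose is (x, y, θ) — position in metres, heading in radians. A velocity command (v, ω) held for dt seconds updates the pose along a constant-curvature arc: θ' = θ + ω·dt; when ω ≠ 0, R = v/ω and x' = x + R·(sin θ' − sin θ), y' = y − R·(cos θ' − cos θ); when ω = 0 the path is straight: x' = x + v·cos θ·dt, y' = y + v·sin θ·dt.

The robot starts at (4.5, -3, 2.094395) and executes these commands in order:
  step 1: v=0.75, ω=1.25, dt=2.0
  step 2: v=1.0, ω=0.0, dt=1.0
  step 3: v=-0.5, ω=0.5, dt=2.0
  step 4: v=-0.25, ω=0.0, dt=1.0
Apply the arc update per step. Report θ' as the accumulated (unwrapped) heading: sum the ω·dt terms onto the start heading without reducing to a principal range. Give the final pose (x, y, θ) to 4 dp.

(2.7164, -3.1738, 5.5944)

step 1: θ'=4.5944 (R=0.6000) → pose (3.3846, -3.2294, 4.5944)
step 2: θ'=4.5944 (straight) → pose (3.2668, -4.2224, 4.5944)
step 3: θ'=5.5944 (R=-1.0000) → pose (2.9094, -3.3327, 5.5944)
step 4: θ'=5.5944 (straight) → pose (2.7164, -3.1738, 5.5944)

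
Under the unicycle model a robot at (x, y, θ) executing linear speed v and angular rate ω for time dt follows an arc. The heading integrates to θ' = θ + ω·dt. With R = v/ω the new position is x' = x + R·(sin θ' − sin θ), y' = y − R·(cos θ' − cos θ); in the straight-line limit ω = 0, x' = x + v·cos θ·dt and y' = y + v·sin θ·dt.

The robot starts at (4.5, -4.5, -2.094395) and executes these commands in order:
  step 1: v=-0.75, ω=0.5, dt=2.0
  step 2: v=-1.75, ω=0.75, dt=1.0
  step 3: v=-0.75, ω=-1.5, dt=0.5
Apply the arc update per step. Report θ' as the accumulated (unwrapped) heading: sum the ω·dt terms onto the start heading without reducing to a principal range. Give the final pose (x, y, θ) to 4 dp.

(2.9727, -1.6945, -1.0944)

step 1: θ'=-1.0944 (R=-1.5000) → pose (4.5339, -3.0621, -1.0944)
step 2: θ'=-0.3444 (R=-2.3333) → pose (3.2482, -1.9358, -0.3444)
step 3: θ'=-1.0944 (R=0.5000) → pose (2.9727, -1.6945, -1.0944)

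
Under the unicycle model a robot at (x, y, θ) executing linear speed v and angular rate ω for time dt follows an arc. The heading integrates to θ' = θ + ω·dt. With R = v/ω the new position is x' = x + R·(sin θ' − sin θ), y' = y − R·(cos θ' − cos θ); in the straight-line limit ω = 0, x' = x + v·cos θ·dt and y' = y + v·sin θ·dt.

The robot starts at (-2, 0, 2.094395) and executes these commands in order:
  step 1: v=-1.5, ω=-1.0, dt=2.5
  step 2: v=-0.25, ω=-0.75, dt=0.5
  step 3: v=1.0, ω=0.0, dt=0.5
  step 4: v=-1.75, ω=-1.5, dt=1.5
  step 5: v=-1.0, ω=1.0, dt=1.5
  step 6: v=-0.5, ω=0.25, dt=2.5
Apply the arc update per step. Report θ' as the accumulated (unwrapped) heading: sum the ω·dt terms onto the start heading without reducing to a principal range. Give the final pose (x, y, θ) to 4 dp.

step 1: θ'=-0.4056 (R=1.5000) → pose (-3.8909, -2.1283, -0.4056)
step 2: θ'=-0.7806 (R=0.3333) → pose (-3.9939, -2.0588, -0.7806)
step 3: θ'=-0.7806 (straight) → pose (-3.6387, -2.4107, -0.7806)
step 4: θ'=-3.0306 (R=1.1667) → pose (-2.9469, -0.4223, -3.0306)
step 5: θ'=-1.5306 (R=-1.0000) → pose (-2.0585, 0.6117, -1.5306)
step 6: θ'=-0.9056 (R=-2.0000) → pose (-2.4833, 1.7658, -0.9056)

(-2.4833, 1.7658, -0.9056)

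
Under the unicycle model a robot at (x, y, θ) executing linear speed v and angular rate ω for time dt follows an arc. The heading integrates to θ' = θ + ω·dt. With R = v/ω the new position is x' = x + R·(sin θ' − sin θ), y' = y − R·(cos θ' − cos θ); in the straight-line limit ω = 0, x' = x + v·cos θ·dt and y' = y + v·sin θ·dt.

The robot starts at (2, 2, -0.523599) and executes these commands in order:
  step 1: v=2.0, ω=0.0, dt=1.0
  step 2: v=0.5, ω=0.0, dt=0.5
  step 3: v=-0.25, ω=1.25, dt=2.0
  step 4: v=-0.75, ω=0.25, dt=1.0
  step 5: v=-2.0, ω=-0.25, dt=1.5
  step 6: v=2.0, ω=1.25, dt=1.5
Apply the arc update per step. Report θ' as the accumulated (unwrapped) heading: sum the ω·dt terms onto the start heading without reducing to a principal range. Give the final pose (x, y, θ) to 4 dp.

(2.9683, -1.7929, 3.7264)

step 1: θ'=-0.5236 (straight) → pose (3.7321, 1.0000, -0.5236)
step 2: θ'=-0.5236 (straight) → pose (3.9486, 0.8750, -0.5236)
step 3: θ'=1.9764 (R=-0.2000) → pose (3.6648, 0.6229, 1.9764)
step 4: θ'=2.2264 (R=-3.0000) → pose (4.0433, -0.0223, 2.2264)
step 5: θ'=1.8514 (R=8.0000) → pose (5.3890, -2.6839, 1.8514)
step 6: θ'=3.7264 (R=1.6000) → pose (2.9683, -1.7929, 3.7264)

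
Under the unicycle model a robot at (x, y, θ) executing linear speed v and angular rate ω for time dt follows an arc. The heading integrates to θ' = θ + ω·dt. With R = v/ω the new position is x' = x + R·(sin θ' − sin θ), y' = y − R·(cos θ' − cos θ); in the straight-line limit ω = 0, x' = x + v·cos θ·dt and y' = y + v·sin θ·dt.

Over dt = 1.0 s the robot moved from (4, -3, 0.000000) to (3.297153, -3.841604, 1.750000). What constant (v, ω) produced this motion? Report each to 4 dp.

Δθ = 1.750000 − 0.000000 = 1.750000
ω = Δθ/dt = 1.750000/1.0 = 1.7500
R = −Δy/(cos θ' − cos θ) = -0.7143
v = R·ω = -0.7143·1.7500 = -1.2500

v = -1.2500, ω = 1.7500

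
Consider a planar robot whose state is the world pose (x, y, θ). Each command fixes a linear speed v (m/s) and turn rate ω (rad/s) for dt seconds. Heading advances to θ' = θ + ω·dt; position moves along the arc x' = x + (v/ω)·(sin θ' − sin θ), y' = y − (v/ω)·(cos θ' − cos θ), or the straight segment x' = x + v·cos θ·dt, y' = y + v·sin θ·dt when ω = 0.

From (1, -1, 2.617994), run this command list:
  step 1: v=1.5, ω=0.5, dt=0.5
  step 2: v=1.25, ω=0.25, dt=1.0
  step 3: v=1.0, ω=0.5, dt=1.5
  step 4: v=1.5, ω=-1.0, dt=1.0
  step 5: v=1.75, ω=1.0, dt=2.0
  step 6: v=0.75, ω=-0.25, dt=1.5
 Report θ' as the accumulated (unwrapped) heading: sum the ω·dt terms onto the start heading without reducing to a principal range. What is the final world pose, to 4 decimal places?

step 1: θ'=2.8680 (R=3.0000) → pose (0.3106, -0.7097, 2.8680)
step 2: θ'=3.1180 (R=5.0000) → pose (-0.9224, -0.5251, 3.1180)
step 3: θ'=3.8680 (R=2.0000) → pose (-2.2980, -1.0294, 3.8680)
step 4: θ'=2.8680 (R=-1.5000) → pose (-3.6995, -1.3522, 2.8680)
step 5: θ'=4.8680 (R=1.7500) → pose (-5.9012, -3.3084, 4.8680)
step 6: θ'=4.4930 (R=-3.0000) → pose (-5.9369, -4.4262, 4.4930)

(-5.9369, -4.4262, 4.4930)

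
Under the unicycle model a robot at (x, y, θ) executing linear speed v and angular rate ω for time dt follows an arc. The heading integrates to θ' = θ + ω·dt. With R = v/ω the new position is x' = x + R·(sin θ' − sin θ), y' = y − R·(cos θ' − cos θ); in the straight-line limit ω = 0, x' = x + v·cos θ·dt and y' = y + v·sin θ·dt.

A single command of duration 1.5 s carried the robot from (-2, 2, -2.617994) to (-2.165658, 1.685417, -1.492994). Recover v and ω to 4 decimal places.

v = 0.2500, ω = 0.7500

Δθ = -1.492994 − -2.617994 = 1.125000
ω = Δθ/dt = 1.125000/1.5 = 0.7500
R = −Δy/(cos θ' − cos θ) = 0.3333
v = R·ω = 0.3333·0.7500 = 0.2500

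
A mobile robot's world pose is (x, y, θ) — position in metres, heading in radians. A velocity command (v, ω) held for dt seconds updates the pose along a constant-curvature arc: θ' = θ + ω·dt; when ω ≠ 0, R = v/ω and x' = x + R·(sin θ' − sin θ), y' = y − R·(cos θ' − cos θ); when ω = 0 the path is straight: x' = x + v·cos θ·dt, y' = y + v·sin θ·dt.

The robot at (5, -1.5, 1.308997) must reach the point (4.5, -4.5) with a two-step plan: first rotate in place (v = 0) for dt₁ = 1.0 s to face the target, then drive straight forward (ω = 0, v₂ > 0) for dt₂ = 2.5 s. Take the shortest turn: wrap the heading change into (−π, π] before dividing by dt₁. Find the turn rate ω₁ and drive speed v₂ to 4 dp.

heading to target = atan2(-4.5−-1.5, 4.5−5) = -1.7359
Δθ = wrap(-1.7359 − 1.3090) = -3.0449; ω₁ = Δθ/dt₁ = -3.0449
distance = √((4.5−5)² + (-4.5−-1.5)²) = 3.0414; v₂ = distance/dt₂ = 1.2166

ω₁ = -3.0449, v₂ = 1.2166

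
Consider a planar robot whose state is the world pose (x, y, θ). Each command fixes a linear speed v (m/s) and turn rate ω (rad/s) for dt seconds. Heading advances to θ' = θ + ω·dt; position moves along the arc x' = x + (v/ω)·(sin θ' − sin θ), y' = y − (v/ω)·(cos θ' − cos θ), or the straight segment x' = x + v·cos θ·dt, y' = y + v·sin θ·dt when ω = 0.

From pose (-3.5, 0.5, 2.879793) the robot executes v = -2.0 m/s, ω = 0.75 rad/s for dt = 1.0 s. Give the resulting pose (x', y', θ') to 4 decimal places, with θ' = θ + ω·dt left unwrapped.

θ' = 2.8798 + 0.75·1.0 = 3.6298
R = v/ω = -2.0/0.75 = -2.6667
x' = -3.5 + -2.6667·(sin 3.6298 − sin 2.8798) = -1.5590
y' = 0.5 − -2.6667·(cos 3.6298 − cos 2.8798) = 0.7207

(-1.5590, 0.7207, 3.6298)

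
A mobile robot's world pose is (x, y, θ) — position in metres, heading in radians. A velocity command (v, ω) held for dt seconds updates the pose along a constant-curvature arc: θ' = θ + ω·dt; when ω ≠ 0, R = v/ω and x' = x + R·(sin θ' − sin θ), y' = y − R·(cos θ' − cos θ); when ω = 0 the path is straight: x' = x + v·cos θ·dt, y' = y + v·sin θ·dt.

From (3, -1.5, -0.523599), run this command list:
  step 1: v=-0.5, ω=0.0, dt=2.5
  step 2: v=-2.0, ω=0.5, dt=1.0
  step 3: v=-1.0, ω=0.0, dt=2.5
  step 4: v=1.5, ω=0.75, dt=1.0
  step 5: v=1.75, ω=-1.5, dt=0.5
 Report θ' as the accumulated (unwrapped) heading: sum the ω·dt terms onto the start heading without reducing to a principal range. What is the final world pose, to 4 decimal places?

step 1: θ'=-0.5236 (straight) → pose (1.9175, -0.8750, -0.5236)
step 2: θ'=-0.0236 (R=-4.0000) → pose (0.0119, -0.3402, -0.0236)
step 3: θ'=-0.0236 (straight) → pose (-2.4874, -0.2812, -0.0236)
step 4: θ'=0.7264 (R=2.0000) → pose (-1.1119, 0.2231, 0.7264)
step 5: θ'=-0.0236 (R=-1.1667) → pose (-0.3095, 0.5173, -0.0236)

(-0.3095, 0.5173, -0.0236)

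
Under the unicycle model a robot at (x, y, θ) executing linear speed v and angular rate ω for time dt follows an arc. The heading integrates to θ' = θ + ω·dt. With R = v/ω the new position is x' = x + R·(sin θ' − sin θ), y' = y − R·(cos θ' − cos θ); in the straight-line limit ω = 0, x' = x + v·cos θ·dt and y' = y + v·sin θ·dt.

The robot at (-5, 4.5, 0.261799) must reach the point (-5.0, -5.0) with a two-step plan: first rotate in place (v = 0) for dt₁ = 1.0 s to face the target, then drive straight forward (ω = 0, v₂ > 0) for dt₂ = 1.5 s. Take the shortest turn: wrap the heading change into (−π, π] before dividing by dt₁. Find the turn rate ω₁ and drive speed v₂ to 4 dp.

heading to target = atan2(-5−4.5, -5−-5) = -1.5708
Δθ = wrap(-1.5708 − 0.2618) = -1.8326; ω₁ = Δθ/dt₁ = -1.8326
distance = √((-5−-5)² + (-5−4.5)²) = 9.5000; v₂ = distance/dt₂ = 6.3333

ω₁ = -1.8326, v₂ = 6.3333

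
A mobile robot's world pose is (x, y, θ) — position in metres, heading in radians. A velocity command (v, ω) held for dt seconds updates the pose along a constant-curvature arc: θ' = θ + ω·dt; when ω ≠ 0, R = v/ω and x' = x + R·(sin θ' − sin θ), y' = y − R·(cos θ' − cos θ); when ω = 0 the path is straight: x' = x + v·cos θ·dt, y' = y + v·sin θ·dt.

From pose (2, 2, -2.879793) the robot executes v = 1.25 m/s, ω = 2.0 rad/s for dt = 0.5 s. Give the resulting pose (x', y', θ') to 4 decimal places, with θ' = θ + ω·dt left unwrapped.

θ' = -2.8798 + 2.0·0.5 = -1.8798
R = v/ω = 1.25/2.0 = 0.6250
x' = 2 + 0.6250·(sin -1.8798 − sin -2.8798) = 1.5664
y' = 2 − 0.6250·(cos -1.8798 − cos -2.8798) = 1.5864

(1.5664, 1.5864, -1.8798)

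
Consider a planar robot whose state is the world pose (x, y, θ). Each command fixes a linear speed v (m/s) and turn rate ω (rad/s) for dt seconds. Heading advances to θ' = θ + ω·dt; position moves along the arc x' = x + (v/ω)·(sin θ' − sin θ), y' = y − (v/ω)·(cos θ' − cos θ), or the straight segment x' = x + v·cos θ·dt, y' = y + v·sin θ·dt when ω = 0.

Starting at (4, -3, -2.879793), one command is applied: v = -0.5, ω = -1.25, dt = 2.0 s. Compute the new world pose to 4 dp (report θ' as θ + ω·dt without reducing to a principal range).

(4.4177, -3.6339, -5.3798)

θ' = -2.8798 + -1.25·2.0 = -5.3798
R = v/ω = -0.5/-1.25 = 0.4000
x' = 4 + 0.4000·(sin -5.3798 − sin -2.8798) = 4.4177
y' = -3 − 0.4000·(cos -5.3798 − cos -2.8798) = -3.6339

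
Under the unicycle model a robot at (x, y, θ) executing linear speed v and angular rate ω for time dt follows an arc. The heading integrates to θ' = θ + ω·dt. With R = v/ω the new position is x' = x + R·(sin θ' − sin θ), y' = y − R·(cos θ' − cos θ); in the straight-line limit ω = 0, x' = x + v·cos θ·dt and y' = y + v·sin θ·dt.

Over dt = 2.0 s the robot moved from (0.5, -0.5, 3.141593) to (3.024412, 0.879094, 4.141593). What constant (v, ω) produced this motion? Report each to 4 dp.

v = -1.5000, ω = 0.5000

Δθ = 4.141593 − 3.141593 = 1.000000
ω = Δθ/dt = 1.000000/2.0 = 0.5000
R = Δx/(sin θ' − sin θ) = -3.0000
v = R·ω = -3.0000·0.5000 = -1.5000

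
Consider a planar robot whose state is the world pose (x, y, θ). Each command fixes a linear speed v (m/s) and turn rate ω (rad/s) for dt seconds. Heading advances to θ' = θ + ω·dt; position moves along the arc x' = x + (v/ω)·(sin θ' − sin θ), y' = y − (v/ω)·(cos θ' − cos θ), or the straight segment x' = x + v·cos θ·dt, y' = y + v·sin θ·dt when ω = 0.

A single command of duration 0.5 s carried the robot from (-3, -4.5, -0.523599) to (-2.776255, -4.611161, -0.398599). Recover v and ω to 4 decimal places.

Δθ = -0.398599 − -0.523599 = 0.125000
ω = Δθ/dt = 0.125000/0.5 = 0.2500
R = Δx/(sin θ' − sin θ) = 2.0000
v = R·ω = 2.0000·0.2500 = 0.5000

v = 0.5000, ω = 0.2500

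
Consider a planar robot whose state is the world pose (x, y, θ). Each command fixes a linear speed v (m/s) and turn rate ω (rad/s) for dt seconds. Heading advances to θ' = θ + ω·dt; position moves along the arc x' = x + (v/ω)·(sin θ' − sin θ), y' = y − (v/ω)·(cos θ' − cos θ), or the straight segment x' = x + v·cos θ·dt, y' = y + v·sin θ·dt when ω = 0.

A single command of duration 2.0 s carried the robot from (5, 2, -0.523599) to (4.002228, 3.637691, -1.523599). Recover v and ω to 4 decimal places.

v = -1.0000, ω = -0.5000

Δθ = -1.523599 − -0.523599 = -1.000000
ω = Δθ/dt = -1.000000/2.0 = -0.5000
R = −Δy/(cos θ' − cos θ) = 2.0000
v = R·ω = 2.0000·-0.5000 = -1.0000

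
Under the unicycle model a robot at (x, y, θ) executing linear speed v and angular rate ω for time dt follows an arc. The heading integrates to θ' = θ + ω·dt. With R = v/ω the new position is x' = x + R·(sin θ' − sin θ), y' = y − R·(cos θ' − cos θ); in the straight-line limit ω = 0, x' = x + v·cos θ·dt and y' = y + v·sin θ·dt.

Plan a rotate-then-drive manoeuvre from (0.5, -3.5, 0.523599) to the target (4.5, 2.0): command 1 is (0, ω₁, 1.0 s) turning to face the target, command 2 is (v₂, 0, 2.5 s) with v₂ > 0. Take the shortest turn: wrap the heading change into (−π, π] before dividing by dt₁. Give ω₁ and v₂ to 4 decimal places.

heading to target = atan2(2−-3.5, 4.5−0.5) = 0.9420
Δθ = wrap(0.9420 − 0.5236) = 0.4184; ω₁ = Δθ/dt₁ = 0.4184
distance = √((4.5−0.5)² + (2−-3.5)²) = 6.8007; v₂ = distance/dt₂ = 2.7203

ω₁ = 0.4184, v₂ = 2.7203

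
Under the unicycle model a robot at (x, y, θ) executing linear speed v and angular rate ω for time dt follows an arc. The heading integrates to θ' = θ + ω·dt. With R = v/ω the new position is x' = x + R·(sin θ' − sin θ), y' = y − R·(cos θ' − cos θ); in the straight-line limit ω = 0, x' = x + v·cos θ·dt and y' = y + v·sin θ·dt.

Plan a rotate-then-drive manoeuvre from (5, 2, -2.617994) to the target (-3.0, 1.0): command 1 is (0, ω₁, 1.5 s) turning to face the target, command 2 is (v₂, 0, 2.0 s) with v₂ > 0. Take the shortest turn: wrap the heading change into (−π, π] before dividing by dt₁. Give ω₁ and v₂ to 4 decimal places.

ω₁ = -0.2662, v₂ = 4.0311

heading to target = atan2(1−2, -3−5) = -3.0172
Δθ = wrap(-3.0172 − -2.6180) = -0.3992; ω₁ = Δθ/dt₁ = -0.2662
distance = √((-3−5)² + (1−2)²) = 8.0623; v₂ = distance/dt₂ = 4.0311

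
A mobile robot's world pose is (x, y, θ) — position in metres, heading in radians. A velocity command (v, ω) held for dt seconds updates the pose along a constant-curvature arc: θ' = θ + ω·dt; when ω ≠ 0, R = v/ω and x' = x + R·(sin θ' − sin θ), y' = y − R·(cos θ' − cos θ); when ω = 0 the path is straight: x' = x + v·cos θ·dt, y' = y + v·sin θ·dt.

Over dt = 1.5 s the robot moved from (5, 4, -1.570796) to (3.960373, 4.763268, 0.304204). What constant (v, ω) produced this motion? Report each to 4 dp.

v = -1.0000, ω = 1.2500

Δθ = 0.304204 − -1.570796 = 1.875000
ω = Δθ/dt = 1.875000/1.5 = 1.2500
R = Δx/(sin θ' − sin θ) = -0.8000
v = R·ω = -0.8000·1.2500 = -1.0000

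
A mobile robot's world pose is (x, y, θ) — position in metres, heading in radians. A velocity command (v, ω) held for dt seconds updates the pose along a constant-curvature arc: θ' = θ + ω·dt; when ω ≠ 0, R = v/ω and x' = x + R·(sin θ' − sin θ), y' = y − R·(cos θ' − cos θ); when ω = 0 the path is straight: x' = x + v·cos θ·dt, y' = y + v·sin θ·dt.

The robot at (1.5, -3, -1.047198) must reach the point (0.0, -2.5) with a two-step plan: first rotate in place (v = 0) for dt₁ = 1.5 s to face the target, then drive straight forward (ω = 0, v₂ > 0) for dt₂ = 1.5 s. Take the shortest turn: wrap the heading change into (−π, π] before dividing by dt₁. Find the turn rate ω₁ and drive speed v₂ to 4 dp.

heading to target = atan2(-2.5−-3, 0−1.5) = 2.8198
Δθ = wrap(2.8198 − -1.0472) = -2.4161; ω₁ = Δθ/dt₁ = -1.6108
distance = √((0−1.5)² + (-2.5−-3)²) = 1.5811; v₂ = distance/dt₂ = 1.0541

ω₁ = -1.6108, v₂ = 1.0541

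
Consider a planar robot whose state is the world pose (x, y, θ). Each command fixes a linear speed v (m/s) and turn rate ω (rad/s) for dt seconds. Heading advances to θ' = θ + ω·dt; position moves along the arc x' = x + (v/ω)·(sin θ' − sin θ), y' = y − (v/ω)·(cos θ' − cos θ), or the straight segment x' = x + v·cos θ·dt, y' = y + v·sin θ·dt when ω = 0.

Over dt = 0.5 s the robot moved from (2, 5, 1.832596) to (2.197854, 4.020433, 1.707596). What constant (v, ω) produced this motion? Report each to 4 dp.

Δθ = 1.707596 − 1.832596 = -0.125000
ω = Δθ/dt = -0.125000/0.5 = -0.2500
R = −Δy/(cos θ' − cos θ) = 8.0000
v = R·ω = 8.0000·-0.2500 = -2.0000

v = -2.0000, ω = -0.2500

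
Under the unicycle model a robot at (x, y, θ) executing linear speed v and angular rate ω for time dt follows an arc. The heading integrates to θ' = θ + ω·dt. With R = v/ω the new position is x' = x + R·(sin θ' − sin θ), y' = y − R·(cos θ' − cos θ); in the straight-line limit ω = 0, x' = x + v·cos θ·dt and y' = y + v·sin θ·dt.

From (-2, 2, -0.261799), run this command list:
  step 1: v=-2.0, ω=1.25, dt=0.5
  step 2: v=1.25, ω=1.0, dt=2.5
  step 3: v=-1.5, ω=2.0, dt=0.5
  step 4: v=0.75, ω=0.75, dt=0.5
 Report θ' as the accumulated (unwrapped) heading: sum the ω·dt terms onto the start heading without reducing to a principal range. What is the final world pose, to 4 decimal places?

step 1: θ'=0.3632 (R=-1.6000) → pose (-2.9825, 1.9501, 0.3632)
step 2: θ'=2.8632 (R=1.2500) → pose (-3.0831, 4.3205, 2.8632)
step 3: θ'=3.8632 (R=-0.7500) → pose (-2.3816, 4.4785, 3.8632)
step 4: θ'=4.2382 (R=1.0000) → pose (-2.6106, 4.1844, 4.2382)

(-2.6106, 4.1844, 4.2382)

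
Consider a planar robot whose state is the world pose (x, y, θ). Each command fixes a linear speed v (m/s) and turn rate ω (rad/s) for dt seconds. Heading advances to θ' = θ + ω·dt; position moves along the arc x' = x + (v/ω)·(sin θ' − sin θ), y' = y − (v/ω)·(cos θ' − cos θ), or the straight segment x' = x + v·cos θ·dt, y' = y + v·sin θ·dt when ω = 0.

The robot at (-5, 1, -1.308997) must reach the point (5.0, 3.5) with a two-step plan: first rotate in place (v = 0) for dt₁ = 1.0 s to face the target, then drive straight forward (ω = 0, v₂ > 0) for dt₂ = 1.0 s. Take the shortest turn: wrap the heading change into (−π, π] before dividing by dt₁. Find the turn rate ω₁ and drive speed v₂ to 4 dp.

ω₁ = 1.5540, v₂ = 10.3078

heading to target = atan2(3.5−1, 5−-5) = 0.2450
Δθ = wrap(0.2450 − -1.3090) = 1.5540; ω₁ = Δθ/dt₁ = 1.5540
distance = √((5−-5)² + (3.5−1)²) = 10.3078; v₂ = distance/dt₂ = 10.3078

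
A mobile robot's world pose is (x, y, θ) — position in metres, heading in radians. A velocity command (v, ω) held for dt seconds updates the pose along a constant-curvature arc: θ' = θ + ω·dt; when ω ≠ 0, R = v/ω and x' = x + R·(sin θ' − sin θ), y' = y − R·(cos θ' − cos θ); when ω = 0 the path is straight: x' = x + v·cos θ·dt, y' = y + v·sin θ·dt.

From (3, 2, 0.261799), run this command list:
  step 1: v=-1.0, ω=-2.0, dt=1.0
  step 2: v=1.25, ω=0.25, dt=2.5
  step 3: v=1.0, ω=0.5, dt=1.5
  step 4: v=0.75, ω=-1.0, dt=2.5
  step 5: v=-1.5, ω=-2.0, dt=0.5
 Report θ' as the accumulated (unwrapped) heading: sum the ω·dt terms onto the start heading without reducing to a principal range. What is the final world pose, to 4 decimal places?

step 1: θ'=-1.7382 (R=0.5000) → pose (2.3776, 2.5663, -1.7382)
step 2: θ'=-1.1132 (R=5.0000) → pose (2.8221, -0.4758, -1.1132)
step 3: θ'=-0.3632 (R=2.0000) → pose (3.9058, -1.4617, -0.3632)
step 4: θ'=-2.8632 (R=-0.7500) → pose (3.8455, -2.8839, -2.8632)
step 5: θ'=-3.8632 (R=0.7500) → pose (4.5470, -3.0420, -3.8632)

(4.5470, -3.0420, -3.8632)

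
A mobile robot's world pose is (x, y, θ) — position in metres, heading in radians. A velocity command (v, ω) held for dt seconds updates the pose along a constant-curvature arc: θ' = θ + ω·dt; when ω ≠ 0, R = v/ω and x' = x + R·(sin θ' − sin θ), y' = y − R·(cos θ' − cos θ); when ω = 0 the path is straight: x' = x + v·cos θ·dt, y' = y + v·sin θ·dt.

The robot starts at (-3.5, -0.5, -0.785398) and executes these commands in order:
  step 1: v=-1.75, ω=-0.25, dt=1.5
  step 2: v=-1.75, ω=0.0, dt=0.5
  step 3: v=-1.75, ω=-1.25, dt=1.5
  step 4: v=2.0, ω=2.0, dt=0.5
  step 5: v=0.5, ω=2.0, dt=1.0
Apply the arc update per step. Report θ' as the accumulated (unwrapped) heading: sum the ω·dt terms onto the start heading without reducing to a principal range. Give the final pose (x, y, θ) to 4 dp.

step 1: θ'=-1.1604 (R=7.0000) → pose (-4.9690, 1.6569, -1.1604)
step 2: θ'=-1.1604 (straight) → pose (-5.3181, 2.4593, -1.1604)
step 3: θ'=-3.0354 (R=1.4000) → pose (-4.1827, 4.4099, -3.0354)
step 4: θ'=-2.0354 (R=1.0000) → pose (-4.9707, 3.8636, -2.0354)
step 5: θ'=-0.0354 (R=0.2500) → pose (-4.7561, 3.5018, -0.0354)

(-4.7561, 3.5018, -0.0354)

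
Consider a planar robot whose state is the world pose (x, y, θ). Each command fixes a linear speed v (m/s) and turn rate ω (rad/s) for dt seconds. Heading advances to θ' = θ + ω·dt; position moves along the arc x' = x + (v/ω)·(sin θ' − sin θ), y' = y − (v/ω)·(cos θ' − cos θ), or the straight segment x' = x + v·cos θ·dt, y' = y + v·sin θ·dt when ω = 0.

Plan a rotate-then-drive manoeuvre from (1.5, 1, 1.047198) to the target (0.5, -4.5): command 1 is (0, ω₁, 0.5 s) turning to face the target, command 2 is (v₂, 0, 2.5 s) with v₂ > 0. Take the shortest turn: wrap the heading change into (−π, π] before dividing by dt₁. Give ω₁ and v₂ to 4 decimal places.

ω₁ = -5.5957, v₂ = 2.2361

heading to target = atan2(-4.5−1, 0.5−1.5) = -1.7506
Δθ = wrap(-1.7506 − 1.0472) = -2.7978; ω₁ = Δθ/dt₁ = -5.5957
distance = √((0.5−1.5)² + (-4.5−1)²) = 5.5902; v₂ = distance/dt₂ = 2.2361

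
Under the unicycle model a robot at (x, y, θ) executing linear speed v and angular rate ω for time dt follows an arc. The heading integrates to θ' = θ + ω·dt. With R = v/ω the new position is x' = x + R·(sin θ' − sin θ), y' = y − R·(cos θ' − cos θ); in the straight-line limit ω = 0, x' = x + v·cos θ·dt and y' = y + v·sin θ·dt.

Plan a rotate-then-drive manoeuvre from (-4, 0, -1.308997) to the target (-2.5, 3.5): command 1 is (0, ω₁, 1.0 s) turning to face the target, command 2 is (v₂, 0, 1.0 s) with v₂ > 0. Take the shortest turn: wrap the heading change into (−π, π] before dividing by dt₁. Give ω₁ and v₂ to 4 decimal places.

heading to target = atan2(3.5−0, -2.5−-4) = 1.1659
Δθ = wrap(1.1659 − -1.3090) = 2.4749; ω₁ = Δθ/dt₁ = 2.4749
distance = √((-2.5−-4)² + (3.5−0)²) = 3.8079; v₂ = distance/dt₂ = 3.8079

ω₁ = 2.4749, v₂ = 3.8079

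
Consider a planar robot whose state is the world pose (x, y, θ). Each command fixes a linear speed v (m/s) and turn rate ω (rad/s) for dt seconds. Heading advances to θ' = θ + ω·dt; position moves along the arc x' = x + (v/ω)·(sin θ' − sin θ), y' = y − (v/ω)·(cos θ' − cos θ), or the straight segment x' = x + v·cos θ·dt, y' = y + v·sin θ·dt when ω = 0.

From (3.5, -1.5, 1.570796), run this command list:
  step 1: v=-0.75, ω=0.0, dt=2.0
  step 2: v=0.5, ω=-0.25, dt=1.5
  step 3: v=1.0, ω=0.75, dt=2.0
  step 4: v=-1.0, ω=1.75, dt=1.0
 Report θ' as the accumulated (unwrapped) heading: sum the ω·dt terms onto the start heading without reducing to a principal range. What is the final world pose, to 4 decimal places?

step 1: θ'=1.5708 (straight) → pose (3.5000, -3.0000, 1.5708)
step 2: θ'=1.1958 (R=-2.0000) → pose (3.6390, -2.2675, 1.1958)
step 3: θ'=2.6958 (R=1.3333) → pose (2.9732, -0.5761, 2.6958)
step 4: θ'=4.4458 (R=-0.5714) → pose (3.7708, -0.2110, 4.4458)

(3.7708, -0.2110, 4.4458)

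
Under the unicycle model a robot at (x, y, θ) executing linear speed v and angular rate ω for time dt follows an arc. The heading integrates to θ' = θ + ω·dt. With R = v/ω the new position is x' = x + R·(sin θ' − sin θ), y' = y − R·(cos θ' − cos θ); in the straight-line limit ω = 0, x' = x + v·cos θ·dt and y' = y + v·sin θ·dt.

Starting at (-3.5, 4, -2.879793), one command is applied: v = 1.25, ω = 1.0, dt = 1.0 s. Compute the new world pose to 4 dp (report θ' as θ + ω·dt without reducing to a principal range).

θ' = -2.8798 + 1.0·1.0 = -1.8798
R = v/ω = 1.25/1.0 = 1.2500
x' = -3.5 + 1.2500·(sin -1.8798 − sin -2.8798) = -4.3673
y' = 4 − 1.2500·(cos -1.8798 − cos -2.8798) = 3.1727

(-4.3673, 3.1727, -1.8798)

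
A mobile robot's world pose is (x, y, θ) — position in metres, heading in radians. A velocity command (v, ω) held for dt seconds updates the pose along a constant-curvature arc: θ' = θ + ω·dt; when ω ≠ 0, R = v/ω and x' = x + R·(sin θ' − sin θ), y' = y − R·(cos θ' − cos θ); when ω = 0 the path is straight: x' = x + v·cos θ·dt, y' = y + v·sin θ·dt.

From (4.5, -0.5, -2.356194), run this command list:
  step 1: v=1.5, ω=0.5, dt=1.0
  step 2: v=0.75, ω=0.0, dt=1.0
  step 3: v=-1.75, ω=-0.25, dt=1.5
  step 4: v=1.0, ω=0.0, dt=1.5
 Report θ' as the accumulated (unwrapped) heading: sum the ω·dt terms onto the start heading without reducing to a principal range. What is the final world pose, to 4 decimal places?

(3.8000, -1.3577, -2.2312)

step 1: θ'=-1.8562 (R=3.0000) → pose (3.7427, -1.7767, -1.8562)
step 2: θ'=-1.8562 (straight) → pose (3.5315, -2.4964, -1.8562)
step 3: θ'=-2.2312 (R=7.0000) → pose (4.7201, -0.1731, -2.2312)
step 4: θ'=-2.2312 (straight) → pose (3.8000, -1.3577, -2.2312)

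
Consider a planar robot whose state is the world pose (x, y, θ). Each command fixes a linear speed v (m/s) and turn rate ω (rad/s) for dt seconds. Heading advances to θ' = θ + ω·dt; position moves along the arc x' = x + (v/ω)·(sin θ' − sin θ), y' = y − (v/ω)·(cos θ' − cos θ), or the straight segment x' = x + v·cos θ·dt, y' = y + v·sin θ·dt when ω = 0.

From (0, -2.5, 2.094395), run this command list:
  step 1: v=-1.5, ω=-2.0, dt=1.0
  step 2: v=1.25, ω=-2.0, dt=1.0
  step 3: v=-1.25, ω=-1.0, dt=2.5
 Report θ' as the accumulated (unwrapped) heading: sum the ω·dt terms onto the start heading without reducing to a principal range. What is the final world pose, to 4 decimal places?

step 1: θ'=0.0944 (R=0.7500) → pose (-0.5788, -3.6217, 0.0944)
step 2: θ'=-1.9056 (R=-0.6250) → pose (0.0704, -4.4492, -1.9056)
step 3: θ'=-4.4056 (R=1.2500) → pose (2.4426, -4.4825, -4.4056)

(2.4426, -4.4825, -4.4056)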